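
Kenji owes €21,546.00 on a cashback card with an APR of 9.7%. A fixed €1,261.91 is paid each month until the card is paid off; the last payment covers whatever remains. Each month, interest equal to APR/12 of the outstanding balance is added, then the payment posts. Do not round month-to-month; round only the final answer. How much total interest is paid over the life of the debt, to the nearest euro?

€1,734

Monthly rate r = 9.7%/12 = 0.808333% = 0.00808333.
Payoff takes n = ⌈−ln(1 − rB₀/P)/ln(1+r)⌉ = ⌈18.448⌉ = 19 payments; the last is €566.04.
Total paid = 18·€1,261.91 + €566.04 = €23,280.42.
Total interest = total paid − principal = €23,280.42 − €21,546.00 = €1,734.42.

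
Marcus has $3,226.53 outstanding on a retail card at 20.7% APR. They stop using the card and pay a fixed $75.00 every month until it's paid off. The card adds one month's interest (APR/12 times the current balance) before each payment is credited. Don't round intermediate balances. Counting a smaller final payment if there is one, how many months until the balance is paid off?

80 months

Monthly rate r = 20.7%/12 = 1.725% = 0.01725.
Recurrence: B ← B·(1+r) − $75.00.
Month 1: interest $55.66; balance after payment $3,207.19.
Month 2: interest $55.32; balance after payment $3,187.51.
Closed form: n = −ln(1 − rB₀/P)/ln(1+r) = −ln(0.2579)/ln(1.01725) ≈ 79.237, so the balance reaches zero during payment 80.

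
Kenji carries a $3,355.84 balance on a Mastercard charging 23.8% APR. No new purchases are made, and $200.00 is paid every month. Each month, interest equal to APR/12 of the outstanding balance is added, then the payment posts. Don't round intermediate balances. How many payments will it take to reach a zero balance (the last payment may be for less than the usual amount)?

21 months

Monthly rate r = 23.8%/12 = 1.98333% = 0.0198333.
Recurrence: B ← B·(1+r) − $200.00.
Month 1: interest $66.56; balance after payment $3,222.40.
Month 2: interest $63.91; balance after payment $3,086.31.
Closed form: n = −ln(1 − rB₀/P)/ln(1+r) = −ln(0.66721)/ln(1.01983) ≈ 20.604, so the balance reaches zero during payment 21.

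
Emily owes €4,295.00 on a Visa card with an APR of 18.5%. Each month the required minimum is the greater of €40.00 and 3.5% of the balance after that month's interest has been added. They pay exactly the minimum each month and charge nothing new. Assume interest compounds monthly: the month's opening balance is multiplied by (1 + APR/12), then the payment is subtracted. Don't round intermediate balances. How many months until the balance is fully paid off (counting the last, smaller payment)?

104 months

Monthly rate r = 18.5%/12 = 1.54167% = 0.0154167.
While 3.5% of the post-interest balance exceeds €40.00, each month B ← (B·(1+r))·(1 − 0.035), i.e. B shrinks by the factor (1+r)·0.965 = 0.97988.
This holds for months 1–66. Entering month 67 the balance is €1,122.76; 3.5% of the post-interest balance is now below €40.00, so the flat €40.00 minimum applies from here.
From month 67 a fixed €40.00 at rate r clears €1,122.76 in 38 more payments. Total: 66 + 38 = 104 months.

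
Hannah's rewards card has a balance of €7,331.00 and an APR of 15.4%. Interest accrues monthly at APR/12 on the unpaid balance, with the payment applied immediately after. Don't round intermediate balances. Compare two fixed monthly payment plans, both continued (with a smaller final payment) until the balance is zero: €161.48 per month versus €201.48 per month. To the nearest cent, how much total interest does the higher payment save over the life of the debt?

Monthly rate r = 15.4%/12 = 1.28333% = 0.0128333.
At €161.48/mo: n = ⌈−ln(1 − rB₀/P)/ln(1+r)⌉ = 69 payments (last €84.33); total interest = total paid − €7,331.00 = €3,733.97.
At €201.48/mo: 50 payments (last €68.36); total interest €2,609.88.
Interest saved = €3,733.97 − €2,609.88 = €1,124.09.

€1,124.09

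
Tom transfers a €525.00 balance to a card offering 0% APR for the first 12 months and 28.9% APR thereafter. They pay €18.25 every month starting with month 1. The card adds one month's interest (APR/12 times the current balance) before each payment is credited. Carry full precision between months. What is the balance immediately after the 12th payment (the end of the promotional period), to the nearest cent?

€306.00

Promo months 1–12 at r₀ = 0%/12 = 0; months 13+ at r₁ = 28.9%/12 = 0.0240833.
After month 12 (no interest yet): B = €525.00 − 12·€18.25 = €306.00.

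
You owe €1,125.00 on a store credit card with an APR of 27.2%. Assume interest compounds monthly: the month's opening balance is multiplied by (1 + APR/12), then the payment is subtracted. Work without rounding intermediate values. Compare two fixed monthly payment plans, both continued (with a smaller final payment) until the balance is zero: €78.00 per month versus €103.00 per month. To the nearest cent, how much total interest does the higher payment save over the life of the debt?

€70.50

Monthly rate r = 27.2%/12 = 2.26667% = 0.0226667.
At €78.00/mo: n = ⌈−ln(1 − rB₀/P)/ln(1+r)⌉ = 18 payments (last €51.92); total interest = total paid − €1,125.00 = €252.92.
At €103.00/mo: 13 payments (last €71.42); total interest €182.42.
Interest saved = €252.92 − €182.42 = €70.50.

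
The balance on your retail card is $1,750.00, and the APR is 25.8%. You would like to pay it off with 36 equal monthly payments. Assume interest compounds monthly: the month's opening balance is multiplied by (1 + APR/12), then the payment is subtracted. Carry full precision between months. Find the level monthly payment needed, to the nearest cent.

$70.32

Monthly rate r = 25.8%/12 = 2.15% = 0.0215.
Level-payment amortization: P = B₀·r / (1 − (1+r)^(−n)) = 1750.00·0.0215 / (1 − 1.0215^(−36)).
Denominator 1 − (1+r)^(−36) = 0.535036732.
P = 37.625 / 0.535036732 ≈ 70.32.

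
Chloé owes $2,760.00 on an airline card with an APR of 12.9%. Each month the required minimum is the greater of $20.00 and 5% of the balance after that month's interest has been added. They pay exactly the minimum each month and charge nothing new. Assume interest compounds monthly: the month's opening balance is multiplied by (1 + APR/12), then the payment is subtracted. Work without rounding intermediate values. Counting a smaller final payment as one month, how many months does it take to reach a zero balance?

71 months

Monthly rate r = 12.9%/12 = 1.075% = 0.01075.
While 5% of the post-interest balance exceeds $20.00, each month B ← (B·(1+r))·(1 − 0.05), i.e. B shrinks by the factor (1+r)·0.95 = 0.96021.
This holds for months 1–48. Entering month 49 the balance is $393.14; 5% of the post-interest balance is now below $20.00, so the flat $20.00 minimum applies from here.
From month 49 a fixed $20.00 at rate r clears $393.14 in 23 more payments. Total: 48 + 23 = 71 months.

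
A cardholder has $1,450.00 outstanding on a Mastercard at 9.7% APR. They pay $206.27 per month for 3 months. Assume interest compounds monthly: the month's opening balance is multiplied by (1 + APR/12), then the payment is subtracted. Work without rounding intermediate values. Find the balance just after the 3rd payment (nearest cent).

$861.62

Monthly rate r = 9.7%/12 = 0.808333% = 0.00808333.
Each month: B ← B·(1+r) − $206.27.
Month 1: interest $11.72; balance after payment $1,255.45.
Month 2: interest $10.15; balance after payment $1,059.33.
Month 3: interest $8.56; balance after payment $861.62.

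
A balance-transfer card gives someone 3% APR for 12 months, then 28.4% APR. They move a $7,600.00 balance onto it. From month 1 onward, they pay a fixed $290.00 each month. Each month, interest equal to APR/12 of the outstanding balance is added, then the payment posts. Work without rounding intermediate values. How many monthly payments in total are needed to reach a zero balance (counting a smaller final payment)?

Promo months 1–12 at r₀ = 3%/12 = 0.0025; months 13+ at r₁ = 28.4%/12 = 0.0236667.
After month 12: iterate B ← B·(1+r₀) − $290.00 for 12 months → $4,302.91.
Then at r₁ with $290.00/mo: n₂ = −ln(1 − r₁·B/P)/ln(1+r₁) ≈ 18.49 → 19 more payments.

31 months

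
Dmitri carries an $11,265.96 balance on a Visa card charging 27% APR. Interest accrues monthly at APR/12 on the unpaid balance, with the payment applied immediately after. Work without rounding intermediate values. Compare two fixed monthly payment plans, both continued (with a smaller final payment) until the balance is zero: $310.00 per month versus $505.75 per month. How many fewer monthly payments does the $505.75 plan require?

Monthly rate r = 27%/12 = 2.25% = 0.0225.
At $310.00/mo: n = ⌈−ln(1 − rB₀/P)/ln(1+r)⌉ = 77 payments (last $154.17); total interest = total paid − $11,265.96 = $12,448.21.
At $505.75/mo: 32 payments (last $132.69); total interest $4,544.98.
Payments saved = 77 − 32 = 45.

45 fewer payments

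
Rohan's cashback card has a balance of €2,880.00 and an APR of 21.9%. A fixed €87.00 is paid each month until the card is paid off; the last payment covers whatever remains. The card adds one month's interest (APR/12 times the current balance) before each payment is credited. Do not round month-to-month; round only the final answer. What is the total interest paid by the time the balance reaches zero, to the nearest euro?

Monthly rate r = 21.9%/12 = 1.825% = 0.01825.
Payoff takes n = ⌈−ln(1 − rB₀/P)/ln(1+r)⌉ = ⌈51.239⌉ = 52 payments; the last is €20.98.
Total paid = 51·€87.00 + €20.98 = €4,457.98.
Total interest = total paid − principal = €4,457.98 − €2,880.00 = €1,577.98.

€1,578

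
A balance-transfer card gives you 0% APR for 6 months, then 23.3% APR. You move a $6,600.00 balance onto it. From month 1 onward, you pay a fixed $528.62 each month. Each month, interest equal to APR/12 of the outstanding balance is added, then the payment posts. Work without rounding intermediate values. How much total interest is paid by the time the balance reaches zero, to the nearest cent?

Promo months 1–6 at r₀ = 0%/12 = 0; months 7+ at r₁ = 23.3%/12 = 0.0194167.
After month 6 (no interest yet): B = $6,600.00 − 6·$528.62 = $3,428.28.
Then at r₁ with $528.62/mo: n₂ = −ln(1 − r₁·B/P)/ln(1+r₁) ≈ 7.00 → 7 more payments.
Total paid = 12·$528.62 + $527.90 = $6,871.34; interest = $6,871.34 − $6,600.00 = $271.34.

$271.34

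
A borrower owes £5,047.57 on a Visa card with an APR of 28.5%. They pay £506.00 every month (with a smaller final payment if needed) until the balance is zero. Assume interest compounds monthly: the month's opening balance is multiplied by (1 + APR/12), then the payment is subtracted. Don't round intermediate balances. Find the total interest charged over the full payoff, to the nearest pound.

£783

Monthly rate r = 28.5%/12 = 2.375% = 0.02375.
Payoff takes n = ⌈−ln(1 − rB₀/P)/ln(1+r)⌉ = ⌈11.519⌉ = 12 payments; the last is £264.31.
Total paid = 11·£506.00 + £264.31 = £5,830.31.
Total interest = total paid − principal = £5,830.31 − £5,047.57 = £782.74.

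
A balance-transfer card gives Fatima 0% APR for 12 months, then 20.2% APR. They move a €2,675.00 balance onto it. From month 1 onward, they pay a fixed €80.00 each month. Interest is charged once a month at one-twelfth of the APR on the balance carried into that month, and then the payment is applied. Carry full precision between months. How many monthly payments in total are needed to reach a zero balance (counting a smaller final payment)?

Promo months 1–12 at r₀ = 0%/12 = 0; months 13+ at r₁ = 20.2%/12 = 0.0168333.
After month 12 (no interest yet): B = €2,675.00 − 12·€80.00 = €1,715.00.
Then at r₁ with €80.00/mo: n₂ = −ln(1 − r₁·B/P)/ln(1+r₁) ≈ 26.82 → 27 more payments.

39 payments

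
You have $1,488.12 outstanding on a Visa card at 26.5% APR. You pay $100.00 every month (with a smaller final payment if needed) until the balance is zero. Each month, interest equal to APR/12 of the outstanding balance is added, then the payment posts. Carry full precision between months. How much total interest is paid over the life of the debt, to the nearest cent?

Monthly rate r = 26.5%/12 = 2.20833% = 0.0220833.
Payoff takes n = ⌈−ln(1 − rB₀/P)/ln(1+r)⌉ = ⌈18.241⌉ = 19 payments; the last is $24.26.
Total paid = 18·$100.00 + $24.26 = $1,824.26.
Total interest = total paid − principal = $1,824.26 − $1,488.12 = $336.14.

$336.14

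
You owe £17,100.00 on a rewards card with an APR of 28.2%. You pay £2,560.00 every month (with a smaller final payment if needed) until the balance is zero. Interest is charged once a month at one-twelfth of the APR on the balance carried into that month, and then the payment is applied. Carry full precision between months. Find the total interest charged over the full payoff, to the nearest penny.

Monthly rate r = 28.2%/12 = 2.35% = 0.0235.
Payoff takes n = ⌈−ln(1 − rB₀/P)/ln(1+r)⌉ = ⌈7.351⌉ = 8 payments; the last is £906.00.
Total paid = 7·£2,560.00 + £906.00 = £18,826.00.
Total interest = total paid − principal = £18,826.00 − £17,100.00 = £1,726.00.

£1,726.00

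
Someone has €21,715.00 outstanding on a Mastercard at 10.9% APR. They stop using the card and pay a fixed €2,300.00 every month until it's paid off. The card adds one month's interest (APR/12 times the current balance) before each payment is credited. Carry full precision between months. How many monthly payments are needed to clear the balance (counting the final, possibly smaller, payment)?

10 payments

Monthly rate r = 10.9%/12 = 0.908333% = 0.00908333.
Recurrence: B ← B·(1+r) − €2,300.00.
Month 1: interest €197.24; balance after payment €19,612.24.
Month 2: interest €178.14; balance after payment €17,490.39.
Closed form: n = −ln(1 − rB₀/P)/ln(1+r) = −ln(0.91424)/ln(1.00908) ≈ 9.916, so the balance reaches zero during payment 10.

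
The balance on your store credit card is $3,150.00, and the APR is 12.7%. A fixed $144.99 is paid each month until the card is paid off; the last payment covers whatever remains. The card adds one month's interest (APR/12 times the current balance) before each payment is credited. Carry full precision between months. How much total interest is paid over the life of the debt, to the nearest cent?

$448.43

Monthly rate r = 12.7%/12 = 1.05833% = 0.0105833.
Payoff takes n = ⌈−ln(1 − rB₀/P)/ln(1+r)⌉ = ⌈24.818⌉ = 25 payments; the last is $118.67.
Total paid = 24·$144.99 + $118.67 = $3,598.43.
Total interest = total paid − principal = $3,598.43 − $3,150.00 = $448.43.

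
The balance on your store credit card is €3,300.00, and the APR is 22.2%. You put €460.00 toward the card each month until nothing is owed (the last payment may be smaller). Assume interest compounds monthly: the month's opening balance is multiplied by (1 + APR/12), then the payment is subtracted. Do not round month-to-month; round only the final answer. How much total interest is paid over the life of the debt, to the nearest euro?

€274

Monthly rate r = 22.2%/12 = 1.85% = 0.0185.
Payoff takes n = ⌈−ln(1 − rB₀/P)/ln(1+r)⌉ = ⌈7.768⌉ = 8 payments; the last is €353.92.
Total paid = 7·€460.00 + €353.92 = €3,573.92.
Total interest = total paid − principal = €3,573.92 − €3,300.00 = €273.92.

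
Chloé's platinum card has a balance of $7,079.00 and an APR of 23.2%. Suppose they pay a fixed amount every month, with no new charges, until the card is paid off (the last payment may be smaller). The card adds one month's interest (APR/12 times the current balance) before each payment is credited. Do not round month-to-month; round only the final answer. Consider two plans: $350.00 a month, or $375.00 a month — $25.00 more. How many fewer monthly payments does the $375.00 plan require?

2 fewer payments

Monthly rate r = 23.2%/12 = 1.93333% = 0.0193333.
At $350.00/mo: n = ⌈−ln(1 − rB₀/P)/ln(1+r)⌉ = 26 payments (last $315.89); total interest = total paid − $7,079.00 = $1,986.89.
At $375.00/mo: 24 payments (last $267.99); total interest $1,813.99.
Payments saved = 26 − 24 = 2.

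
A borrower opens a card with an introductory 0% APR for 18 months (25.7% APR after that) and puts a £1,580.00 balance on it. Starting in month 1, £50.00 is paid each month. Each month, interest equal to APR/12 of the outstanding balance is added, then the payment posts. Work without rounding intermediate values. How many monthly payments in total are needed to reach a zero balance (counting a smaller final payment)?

Promo months 1–18 at r₀ = 0%/12 = 0; months 19+ at r₁ = 25.7%/12 = 0.0214167.
After month 18 (no interest yet): B = £1,580.00 − 18·£50.00 = £680.00.
Then at r₁ with £50.00/mo: n₂ = −ln(1 − r₁·B/P)/ln(1+r₁) ≈ 16.25 → 17 more payments.

35 months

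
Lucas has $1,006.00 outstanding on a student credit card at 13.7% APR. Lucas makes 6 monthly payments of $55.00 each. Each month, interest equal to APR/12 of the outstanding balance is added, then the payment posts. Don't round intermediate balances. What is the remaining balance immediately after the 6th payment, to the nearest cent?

$737.34

Monthly rate r = 13.7%/12 = 1.14167% = 0.0114167.
Each month: B ← B·(1+r) − $55.00.
Month 1: interest $11.49; balance after payment $962.49.
Month 2: interest $10.99; balance after payment $918.47.
Month 3: interest $10.49; balance after payment $873.96.
Month 4: interest $9.98; balance after payment $828.94.
Month 5: interest $9.46; balance after payment $783.40.
Month 6: interest $8.94; balance after payment $737.34.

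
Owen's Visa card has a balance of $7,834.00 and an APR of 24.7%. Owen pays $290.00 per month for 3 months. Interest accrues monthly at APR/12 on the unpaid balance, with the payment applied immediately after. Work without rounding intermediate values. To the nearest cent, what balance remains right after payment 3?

Monthly rate r = 24.7%/12 = 2.05833% = 0.0205833.
Each month: B ← B·(1+r) − $290.00.
Month 1: interest $161.25; balance after payment $7,705.25.
Month 2: interest $158.60; balance after payment $7,573.85.
Month 3: interest $155.90; balance after payment $7,439.74.

$7,439.74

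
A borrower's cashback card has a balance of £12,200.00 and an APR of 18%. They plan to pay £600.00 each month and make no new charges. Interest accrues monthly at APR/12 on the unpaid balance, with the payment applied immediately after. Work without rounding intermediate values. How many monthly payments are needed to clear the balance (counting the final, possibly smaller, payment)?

25 months

Monthly rate r = 18%/12 = 1.5% = 0.015.
Recurrence: B ← B·(1+r) − £600.00.
Month 1: interest £183.00; balance after payment £11,783.00.
Month 2: interest £176.75; balance after payment £11,359.75.
Closed form: n = −ln(1 − rB₀/P)/ln(1+r) = −ln(0.695)/ln(1.015) ≈ 24.438, so the balance reaches zero during payment 25.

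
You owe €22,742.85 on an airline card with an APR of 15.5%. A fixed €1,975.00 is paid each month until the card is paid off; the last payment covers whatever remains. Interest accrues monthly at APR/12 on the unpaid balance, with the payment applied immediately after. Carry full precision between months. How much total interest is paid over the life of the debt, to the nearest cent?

Monthly rate r = 15.5%/12 = 1.29167% = 0.0129167.
Payoff takes n = ⌈−ln(1 − rB₀/P)/ln(1+r)⌉ = ⌈12.548⌉ = 13 payments; the last is €1,085.03.
Total paid = 12·€1,975.00 + €1,085.03 = €24,785.03.
Total interest = total paid − principal = €24,785.03 − €22,742.85 = €2,042.18.

€2,042.18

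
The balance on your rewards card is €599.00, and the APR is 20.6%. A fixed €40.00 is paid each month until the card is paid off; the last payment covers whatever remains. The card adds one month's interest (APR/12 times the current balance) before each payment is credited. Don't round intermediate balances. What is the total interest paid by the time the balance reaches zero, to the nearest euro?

Monthly rate r = 20.6%/12 = 1.71667% = 0.0171667.
Payoff takes n = ⌈−ln(1 − rB₀/P)/ln(1+r)⌉ = ⌈17.458⌉ = 18 payments; the last is €18.41.
Total paid = 17·€40.00 + €18.41 = €698.41.
Total interest = total paid − principal = €698.41 − €599.00 = €99.41.

€99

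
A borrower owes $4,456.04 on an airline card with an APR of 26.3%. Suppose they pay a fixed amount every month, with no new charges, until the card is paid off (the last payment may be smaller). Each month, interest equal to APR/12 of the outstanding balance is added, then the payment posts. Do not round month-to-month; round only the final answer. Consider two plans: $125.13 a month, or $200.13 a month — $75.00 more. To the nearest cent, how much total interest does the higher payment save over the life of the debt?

$2,572.13

Monthly rate r = 26.3%/12 = 2.19167% = 0.0219167.
At $125.13/mo: n = ⌈−ln(1 − rB₀/P)/ln(1+r)⌉ = 70 payments (last $117.81); total interest = total paid − $4,456.04 = $4,295.74.
At $200.13/mo: 31 payments (last $175.75); total interest $1,723.61.
Interest saved = $4,295.74 − $1,723.61 = $2,572.13.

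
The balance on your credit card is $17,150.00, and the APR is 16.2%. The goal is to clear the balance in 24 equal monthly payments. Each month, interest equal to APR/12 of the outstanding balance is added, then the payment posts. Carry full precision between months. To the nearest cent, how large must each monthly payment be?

Monthly rate r = 16.2%/12 = 1.35% = 0.0135.
Level-payment amortization: P = B₀·r / (1 − (1+r)^(−n)) = 17150.00·0.0135 / (1 − 1.0135^(−24)).
Denominator 1 − (1+r)^(−24) = 0.275180402.
P = 231.525 / 0.275180402 ≈ 841.36.

$841.36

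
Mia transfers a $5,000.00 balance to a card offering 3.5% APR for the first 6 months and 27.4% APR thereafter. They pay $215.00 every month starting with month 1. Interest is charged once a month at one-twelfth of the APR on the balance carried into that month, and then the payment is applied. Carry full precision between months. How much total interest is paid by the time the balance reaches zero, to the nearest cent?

Promo months 1–6 at r₀ = 3.5%/12 = 0.00291667; months 7+ at r₁ = 27.4%/12 = 0.0228333.
After month 6: iterate B ← B·(1+r₀) − $215.00 for 6 months → $3,788.70.
Then at r₁ with $215.00/mo: n₂ = −ln(1 − r₁·B/P)/ln(1+r₁) ≈ 22.80 → 23 more payments.
Total paid = 28·$215.00 + $172.68 = $6,192.68; interest = $6,192.68 − $5,000.00 = $1,192.68.

$1,192.68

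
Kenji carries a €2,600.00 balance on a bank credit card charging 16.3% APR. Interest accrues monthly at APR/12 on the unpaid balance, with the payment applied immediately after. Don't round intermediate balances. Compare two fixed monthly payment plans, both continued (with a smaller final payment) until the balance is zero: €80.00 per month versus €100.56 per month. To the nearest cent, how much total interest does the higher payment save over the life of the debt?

Monthly rate r = 16.3%/12 = 1.35833% = 0.0135833.
At €80.00/mo: n = ⌈−ln(1 − rB₀/P)/ln(1+r)⌉ = 44 payments (last €13.56); total interest = total paid − €2,600.00 = €853.56.
At €100.56/mo: 33 payments (last €6.67); total interest €624.59.
Interest saved = €853.56 − €624.59 = €228.97.

€228.97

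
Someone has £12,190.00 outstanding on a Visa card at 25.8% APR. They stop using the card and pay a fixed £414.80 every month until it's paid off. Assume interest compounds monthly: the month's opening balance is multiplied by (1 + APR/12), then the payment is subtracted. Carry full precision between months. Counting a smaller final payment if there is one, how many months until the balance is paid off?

47 payments

Monthly rate r = 25.8%/12 = 2.15% = 0.0215.
Recurrence: B ← B·(1+r) − £414.80.
Month 1: interest £262.09; balance after payment £12,037.28.
Month 2: interest £258.80; balance after payment £11,881.29.
Closed form: n = −ln(1 − rB₀/P)/ln(1+r) = −ln(0.36817)/ln(1.0215) ≈ 46.973, so the balance reaches zero during payment 47.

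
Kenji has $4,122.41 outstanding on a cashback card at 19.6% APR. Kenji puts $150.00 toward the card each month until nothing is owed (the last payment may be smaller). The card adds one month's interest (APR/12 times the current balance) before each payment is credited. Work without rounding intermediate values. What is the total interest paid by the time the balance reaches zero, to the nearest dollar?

Monthly rate r = 19.6%/12 = 1.63333% = 0.0163333.
Payoff takes n = ⌈−ln(1 − rB₀/P)/ln(1+r)⌉ = ⌈36.775⌉ = 37 payments; the last is $116.51.
Total paid = 36·$150.00 + $116.51 = $5,516.51.
Total interest = total paid − principal = $5,516.51 − $4,122.41 = $1,394.10.

$1,394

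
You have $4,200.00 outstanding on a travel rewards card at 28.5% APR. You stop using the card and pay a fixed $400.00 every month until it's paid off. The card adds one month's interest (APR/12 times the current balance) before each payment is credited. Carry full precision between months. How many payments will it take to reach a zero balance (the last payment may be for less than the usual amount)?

13 months

Monthly rate r = 28.5%/12 = 2.375% = 0.02375.
Recurrence: B ← B·(1+r) − $400.00.
Month 1: interest $99.75; balance after payment $3,899.75.
Month 2: interest $92.62; balance after payment $3,592.37.
Closed form: n = −ln(1 − rB₀/P)/ln(1+r) = −ln(0.75062)/ln(1.02375) ≈ 12.221, so the balance reaches zero during payment 13.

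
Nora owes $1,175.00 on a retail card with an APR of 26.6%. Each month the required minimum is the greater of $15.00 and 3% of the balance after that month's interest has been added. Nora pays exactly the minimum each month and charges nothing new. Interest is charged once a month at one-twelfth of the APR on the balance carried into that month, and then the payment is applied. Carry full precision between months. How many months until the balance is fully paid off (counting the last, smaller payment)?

162 months

Monthly rate r = 26.6%/12 = 2.21667% = 0.0221667.
While 3% of the post-interest balance exceeds $15.00, each month B ← (B·(1+r))·(1 − 0.03), i.e. B shrinks by the factor (1+r)·0.97 = 0.9915.
This holds for months 1–103. Entering month 104 the balance is $487.82; 3% of the post-interest balance is now below $15.00, so the flat $15.00 minimum applies from here.
From month 104 a fixed $15.00 at rate r clears $487.82 in 59 more payments. Total: 103 + 59 = 162 months.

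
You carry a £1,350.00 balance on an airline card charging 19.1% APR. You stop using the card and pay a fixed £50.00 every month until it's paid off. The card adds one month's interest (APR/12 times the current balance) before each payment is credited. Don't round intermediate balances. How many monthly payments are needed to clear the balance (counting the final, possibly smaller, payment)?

36 payments

Monthly rate r = 19.1%/12 = 1.59167% = 0.0159167.
Recurrence: B ← B·(1+r) − £50.00.
Month 1: interest £21.49; balance after payment £1,321.49.
Month 2: interest £21.03; balance after payment £1,292.52.
Closed form: n = −ln(1 − rB₀/P)/ln(1+r) = −ln(0.57025)/ln(1.01592) ≈ 35.569, so the balance reaches zero during payment 36.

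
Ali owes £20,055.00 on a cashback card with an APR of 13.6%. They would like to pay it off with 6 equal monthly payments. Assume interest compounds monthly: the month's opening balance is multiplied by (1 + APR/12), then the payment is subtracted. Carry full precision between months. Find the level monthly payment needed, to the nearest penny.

£3,476.33

Monthly rate r = 13.6%/12 = 1.13333% = 0.0113333.
Level-payment amortization: P = B₀·r / (1 − (1+r)^(−n)) = 20055.00·0.0113333 / (1 − 1.01133^(−6)).
Denominator 1 − (1+r)^(−6) = 0.0653821535.
P = 227.29 / 0.0653821535 ≈ 3476.33.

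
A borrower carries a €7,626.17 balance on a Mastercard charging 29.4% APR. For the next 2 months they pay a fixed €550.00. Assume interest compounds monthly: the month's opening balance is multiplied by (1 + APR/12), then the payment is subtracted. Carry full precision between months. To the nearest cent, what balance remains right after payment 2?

€6,890.95

Monthly rate r = 29.4%/12 = 2.45% = 0.0245.
Each month: B ← B·(1+r) − €550.00.
Month 1: interest €186.84; balance after payment €7,263.01.
Month 2: interest €177.94; balance after payment €6,890.95.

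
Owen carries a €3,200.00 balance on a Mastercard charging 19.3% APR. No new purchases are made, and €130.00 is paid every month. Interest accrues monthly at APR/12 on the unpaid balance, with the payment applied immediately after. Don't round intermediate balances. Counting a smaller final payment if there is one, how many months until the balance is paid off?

Monthly rate r = 19.3%/12 = 1.60833% = 0.0160833.
Recurrence: B ← B·(1+r) − €130.00.
Month 1: interest €51.47; balance after payment €3,121.47.
Month 2: interest €50.20; balance after payment €3,041.67.
Closed form: n = −ln(1 − rB₀/P)/ln(1+r) = −ln(0.6041)/ln(1.01608) ≈ 31.589, so the balance reaches zero during payment 32.

32 months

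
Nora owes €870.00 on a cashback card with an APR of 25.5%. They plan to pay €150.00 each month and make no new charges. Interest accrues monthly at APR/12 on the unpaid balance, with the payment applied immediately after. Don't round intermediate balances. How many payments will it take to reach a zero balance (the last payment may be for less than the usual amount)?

7 months

Monthly rate r = 25.5%/12 = 2.125% = 0.02125.
Recurrence: B ← B·(1+r) − €150.00.
Month 1: interest €18.49; balance after payment €738.49.
Month 2: interest €15.69; balance after payment €604.18.
Closed form: n = −ln(1 − rB₀/P)/ln(1+r) = −ln(0.87675)/ln(1.02125) ≈ 6.255, so the balance reaches zero during payment 7.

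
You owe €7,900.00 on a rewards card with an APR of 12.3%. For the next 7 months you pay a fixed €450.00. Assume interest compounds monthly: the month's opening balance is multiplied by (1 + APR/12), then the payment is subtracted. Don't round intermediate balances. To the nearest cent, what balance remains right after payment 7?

Monthly rate r = 12.3%/12 = 1.025% = 0.01025.
Each month: B ← B·(1+r) − €450.00.
Month 1: interest €80.98; balance after payment €7,530.98.
Month 2: interest €77.19; balance after payment €7,158.17.
Month 3: interest €73.37; balance after payment €6,781.54.
Month 4: interest €69.51; balance after payment €6,401.05.
Month 5: interest €65.61; balance after payment €6,016.66.
Month 6: interest €61.67; balance after payment €5,628.33.
Month 7: interest €57.69; balance after payment €5,236.02.

€5,236.02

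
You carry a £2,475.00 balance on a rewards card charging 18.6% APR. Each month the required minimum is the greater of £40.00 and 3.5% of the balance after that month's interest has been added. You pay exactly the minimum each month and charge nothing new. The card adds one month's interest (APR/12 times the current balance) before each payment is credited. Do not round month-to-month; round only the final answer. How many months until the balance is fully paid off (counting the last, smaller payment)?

Monthly rate r = 18.6%/12 = 1.55% = 0.0155.
While 3.5% of the post-interest balance exceeds £40.00, each month B ← (B·(1+r))·(1 − 0.035), i.e. B shrinks by the factor (1+r)·0.965 = 0.97996.
This holds for months 1–39. Entering month 40 the balance is £1,123.72; 3.5% of the post-interest balance is now below £40.00, so the flat £40.00 minimum applies from here.
From month 40 a fixed £40.00 at rate r clears £1,123.72 in 38 more payments. Total: 39 + 38 = 77 months.

77 months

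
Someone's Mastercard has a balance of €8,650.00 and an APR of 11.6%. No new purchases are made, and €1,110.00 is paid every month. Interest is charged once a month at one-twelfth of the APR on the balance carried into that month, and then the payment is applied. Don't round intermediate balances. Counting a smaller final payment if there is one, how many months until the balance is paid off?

9 months

Monthly rate r = 11.6%/12 = 0.966667% = 0.00966667.
Recurrence: B ← B·(1+r) − €1,110.00.
Month 1: interest €83.62; balance after payment €7,623.62.
Month 2: interest €73.69; balance after payment €6,587.31.
Closed form: n = −ln(1 − rB₀/P)/ln(1+r) = −ln(0.92467)/ln(1.00967) ≈ 8.141, so the balance reaches zero during payment 9.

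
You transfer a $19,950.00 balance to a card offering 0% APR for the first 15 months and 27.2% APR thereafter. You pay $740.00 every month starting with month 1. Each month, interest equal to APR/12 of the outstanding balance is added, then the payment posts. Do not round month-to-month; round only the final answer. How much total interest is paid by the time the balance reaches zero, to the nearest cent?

Promo months 1–15 at r₀ = 0%/12 = 0; months 16+ at r₁ = 27.2%/12 = 0.0226667.
After month 15 (no interest yet): B = $19,950.00 − 15·$740.00 = $8,850.00.
Then at r₁ with $740.00/mo: n₂ = −ln(1 − r₁·B/P)/ln(1+r₁) ≈ 14.11 → 15 more payments.
Total paid = 29·$740.00 + $80.11 = $21,540.11; interest = $21,540.11 − $19,950.00 = $1,590.11.

$1,590.11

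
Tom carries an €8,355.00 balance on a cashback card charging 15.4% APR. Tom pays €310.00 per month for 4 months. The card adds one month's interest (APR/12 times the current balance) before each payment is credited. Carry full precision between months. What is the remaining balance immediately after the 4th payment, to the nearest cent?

Monthly rate r = 15.4%/12 = 1.28333% = 0.0128333.
Each month: B ← B·(1+r) − €310.00.
Month 1: interest €107.22; balance after payment €8,152.22.
Month 2: interest €104.62; balance after payment €7,946.84.
Month 3: interest €101.98; balance after payment €7,738.83.
Month 4: interest €99.31; balance after payment €7,528.14.

€7,528.14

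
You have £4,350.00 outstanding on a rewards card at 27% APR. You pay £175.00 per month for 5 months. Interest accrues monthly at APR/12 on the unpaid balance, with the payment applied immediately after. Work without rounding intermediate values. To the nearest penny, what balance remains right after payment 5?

£3,946.63

Monthly rate r = 27%/12 = 2.25% = 0.0225.
Each month: B ← B·(1+r) − £175.00.
Month 1: interest £97.88; balance after payment £4,272.88.
Month 2: interest £96.14; balance after payment £4,194.01.
Month 3: interest £94.37; balance after payment £4,113.38.
Month 4: interest £92.55; balance after payment £4,030.93.
Month 5: interest £90.70; balance after payment £3,946.63.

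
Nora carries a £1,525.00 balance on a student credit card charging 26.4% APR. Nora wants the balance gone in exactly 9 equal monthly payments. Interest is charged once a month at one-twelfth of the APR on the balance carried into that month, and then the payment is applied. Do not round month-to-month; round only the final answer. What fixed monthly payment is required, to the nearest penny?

£188.62

Monthly rate r = 26.4%/12 = 2.2% = 0.022.
Level-payment amortization: P = B₀·r / (1 − (1+r)^(−n)) = 1525.00·0.022 / (1 − 1.022^(−9)).
Denominator 1 − (1+r)^(−9) = 0.177867271.
P = 33.55 / 0.177867271 ≈ 188.62.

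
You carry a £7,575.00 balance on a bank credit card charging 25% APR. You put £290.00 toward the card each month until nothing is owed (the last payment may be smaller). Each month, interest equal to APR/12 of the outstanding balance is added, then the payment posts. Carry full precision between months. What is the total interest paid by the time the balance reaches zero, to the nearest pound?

Monthly rate r = 25%/12 = 2.08333% = 0.0208333.
Payoff takes n = ⌈−ln(1 − rB₀/P)/ln(1+r)⌉ = ⌈38.103⌉ = 39 payments; the last is £30.19.
Total paid = 38·£290.00 + £30.19 = £11,050.19.
Total interest = total paid − principal = £11,050.19 − £7,575.00 = £3,475.19.

£3,475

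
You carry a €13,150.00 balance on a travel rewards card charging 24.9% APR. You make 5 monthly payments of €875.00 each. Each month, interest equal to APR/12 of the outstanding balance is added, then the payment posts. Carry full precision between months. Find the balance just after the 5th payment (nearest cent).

€10,011.75

Monthly rate r = 24.9%/12 = 2.075% = 0.02075.
Each month: B ← B·(1+r) − €875.00.
Month 1: interest €272.86; balance after payment €12,547.86.
Month 2: interest €260.37; balance after payment €11,933.23.
Month 3: interest €247.61; balance after payment €11,305.85.
Month 4: interest €234.60; balance after payment €10,665.44.
Month 5: interest €221.31; balance after payment €10,011.75.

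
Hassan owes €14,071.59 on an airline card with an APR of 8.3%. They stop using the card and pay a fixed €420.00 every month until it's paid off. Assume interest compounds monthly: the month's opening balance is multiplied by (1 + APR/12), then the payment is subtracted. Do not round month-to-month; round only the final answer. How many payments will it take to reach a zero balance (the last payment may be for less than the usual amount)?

39 payments

Monthly rate r = 8.3%/12 = 0.691667% = 0.00691667.
Recurrence: B ← B·(1+r) − €420.00.
Month 1: interest €97.33; balance after payment €13,748.92.
Month 2: interest €95.10; balance after payment €13,424.02.
Closed form: n = −ln(1 − rB₀/P)/ln(1+r) = −ln(0.76827)/ln(1.00692) ≈ 38.245, so the balance reaches zero during payment 39.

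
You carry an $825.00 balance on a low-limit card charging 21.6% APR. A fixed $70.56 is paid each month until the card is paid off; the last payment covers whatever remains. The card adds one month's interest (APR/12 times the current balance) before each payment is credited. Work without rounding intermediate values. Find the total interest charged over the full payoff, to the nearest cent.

$109.74

Monthly rate r = 21.6%/12 = 1.8% = 0.018.
Payoff takes n = ⌈−ln(1 − rB₀/P)/ln(1+r)⌉ = ⌈13.246⌉ = 14 payments; the last is $17.46.
Total paid = 13·$70.56 + $17.46 = $934.74.
Total interest = total paid − principal = $934.74 − $825.00 = $109.74.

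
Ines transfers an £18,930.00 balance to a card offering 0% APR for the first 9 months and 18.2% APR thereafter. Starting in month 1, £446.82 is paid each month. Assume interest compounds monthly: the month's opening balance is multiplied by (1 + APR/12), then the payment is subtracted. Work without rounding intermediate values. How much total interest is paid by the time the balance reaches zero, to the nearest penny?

£6,028.30

Promo months 1–9 at r₀ = 0%/12 = 0; months 10+ at r₁ = 18.2%/12 = 0.0151667.
After month 9 (no interest yet): B = £18,930.00 − 9·£446.82 = £14,908.62.
Then at r₁ with £446.82/mo: n₂ = −ln(1 − r₁·B/P)/ln(1+r₁) ≈ 46.86 → 47 more payments.
Total paid = 55·£446.82 + £383.20 = £24,958.30; interest = £24,958.30 − £18,930.00 = £6,028.30.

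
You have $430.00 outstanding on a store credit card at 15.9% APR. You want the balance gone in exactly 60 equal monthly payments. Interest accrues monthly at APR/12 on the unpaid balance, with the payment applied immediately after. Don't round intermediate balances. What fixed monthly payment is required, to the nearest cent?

$10.43

Monthly rate r = 15.9%/12 = 1.325% = 0.01325.
Level-payment amortization: P = B₀·r / (1 − (1+r)^(−n)) = 430.00·0.01325 / (1 − 1.01325^(−60)).
Denominator 1 − (1+r)^(−60) = 0.546054981.
P = 5.6975 / 0.546054981 ≈ 10.43.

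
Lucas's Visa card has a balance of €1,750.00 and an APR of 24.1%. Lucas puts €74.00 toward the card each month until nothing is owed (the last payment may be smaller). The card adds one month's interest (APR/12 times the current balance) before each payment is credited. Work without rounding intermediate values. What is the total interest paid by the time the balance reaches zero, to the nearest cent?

Monthly rate r = 24.1%/12 = 2.00833% = 0.0200833.
Payoff takes n = ⌈−ln(1 − rB₀/P)/ln(1+r)⌉ = ⌈32.400⌉ = 33 payments; the last is €29.77.
Total paid = 32·€74.00 + €29.77 = €2,397.77.
Total interest = total paid − principal = €2,397.77 − €1,750.00 = €647.77.

€647.77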